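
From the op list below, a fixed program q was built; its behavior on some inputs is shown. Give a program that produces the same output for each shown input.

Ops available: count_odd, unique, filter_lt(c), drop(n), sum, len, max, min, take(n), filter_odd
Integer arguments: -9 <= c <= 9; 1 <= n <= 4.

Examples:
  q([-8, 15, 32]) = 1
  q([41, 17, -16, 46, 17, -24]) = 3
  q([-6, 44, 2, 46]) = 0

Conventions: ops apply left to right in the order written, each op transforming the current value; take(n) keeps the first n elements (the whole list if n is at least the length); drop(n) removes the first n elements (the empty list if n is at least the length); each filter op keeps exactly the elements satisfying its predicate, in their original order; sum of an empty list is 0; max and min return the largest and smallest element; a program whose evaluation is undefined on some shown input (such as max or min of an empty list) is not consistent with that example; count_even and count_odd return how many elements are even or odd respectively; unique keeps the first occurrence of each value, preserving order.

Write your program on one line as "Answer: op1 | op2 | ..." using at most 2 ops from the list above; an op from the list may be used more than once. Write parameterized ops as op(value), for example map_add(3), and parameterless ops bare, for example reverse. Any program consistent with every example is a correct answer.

filter_odd | len

Check, running the answer program on each example:
  [-8, 15, 32] -> [15] -> 1
  [41, 17, -16, 46, 17, -24] -> [41, 17, 17] -> 3
  [-6, 44, 2, 46] -> [] -> 0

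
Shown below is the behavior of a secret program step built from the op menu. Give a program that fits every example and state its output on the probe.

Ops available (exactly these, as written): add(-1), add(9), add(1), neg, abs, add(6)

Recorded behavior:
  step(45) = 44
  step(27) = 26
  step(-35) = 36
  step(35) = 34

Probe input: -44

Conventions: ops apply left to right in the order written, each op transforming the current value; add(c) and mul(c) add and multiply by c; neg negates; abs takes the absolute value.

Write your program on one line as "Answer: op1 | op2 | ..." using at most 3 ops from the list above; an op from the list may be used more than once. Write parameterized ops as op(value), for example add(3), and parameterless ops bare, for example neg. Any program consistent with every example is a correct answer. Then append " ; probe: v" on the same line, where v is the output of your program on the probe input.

add(-1) | neg | abs ; probe: 45

Check, running the answer program on each example:
  45 -> 44 -> -44 -> 44
  27 -> 26 -> -26 -> 26
  -35 -> -36 -> 36 -> 36
  35 -> 34 -> -34 -> 34
  probe: -44 -> -45 -> 45 -> 45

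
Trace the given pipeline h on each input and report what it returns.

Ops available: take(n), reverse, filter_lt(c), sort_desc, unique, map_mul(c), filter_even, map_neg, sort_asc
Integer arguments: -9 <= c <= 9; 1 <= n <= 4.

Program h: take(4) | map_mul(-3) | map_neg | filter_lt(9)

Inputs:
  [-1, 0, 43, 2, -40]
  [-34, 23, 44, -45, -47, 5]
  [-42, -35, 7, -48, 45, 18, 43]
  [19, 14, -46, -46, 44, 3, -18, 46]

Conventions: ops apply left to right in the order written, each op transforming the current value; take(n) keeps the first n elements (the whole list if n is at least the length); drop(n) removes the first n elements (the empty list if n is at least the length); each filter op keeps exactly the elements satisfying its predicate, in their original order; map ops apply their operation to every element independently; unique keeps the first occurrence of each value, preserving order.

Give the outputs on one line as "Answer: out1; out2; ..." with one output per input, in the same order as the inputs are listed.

Execution, op by op:
  [-1, 0, 43, 2, -40] -> [-1, 0, 43, 2] -> [3, 0, -129, -6] -> [-3, 0, 129, 6] -> [-3, 0, 6]
  [-34, 23, 44, -45, -47, 5] -> [-34, 23, 44, -45] -> [102, -69, -132, 135] -> [-102, 69, 132, -135] -> [-102, -135]
  [-42, -35, 7, -48, 45, 18, 43] -> [-42, -35, 7, -48] -> [126, 105, -21, 144] -> [-126, -105, 21, -144] -> [-126, -105, -144]
  [19, 14, -46, -46, 44, 3, -18, 46] -> [19, 14, -46, -46] -> [-57, -42, 138, 138] -> [57, 42, -138, -138] -> [-138, -138]

[-3, 0, 6]; [-102, -135]; [-126, -105, -144]; [-138, -138]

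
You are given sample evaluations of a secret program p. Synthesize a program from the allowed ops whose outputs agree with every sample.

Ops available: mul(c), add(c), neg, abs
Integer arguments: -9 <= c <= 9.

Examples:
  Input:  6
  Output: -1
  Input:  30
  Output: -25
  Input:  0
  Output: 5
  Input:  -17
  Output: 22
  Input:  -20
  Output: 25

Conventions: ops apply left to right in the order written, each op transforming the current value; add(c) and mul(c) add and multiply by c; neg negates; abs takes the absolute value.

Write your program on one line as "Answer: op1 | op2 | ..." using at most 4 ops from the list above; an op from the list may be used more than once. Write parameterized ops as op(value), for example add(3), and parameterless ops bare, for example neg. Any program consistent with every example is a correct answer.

neg | add(3) | add(2)

Check, running the answer program on each example:
  6 -> -6 -> -3 -> -1
  30 -> -30 -> -27 -> -25
  0 -> 0 -> 3 -> 5
  -17 -> 17 -> 20 -> 22
  -20 -> 20 -> 23 -> 25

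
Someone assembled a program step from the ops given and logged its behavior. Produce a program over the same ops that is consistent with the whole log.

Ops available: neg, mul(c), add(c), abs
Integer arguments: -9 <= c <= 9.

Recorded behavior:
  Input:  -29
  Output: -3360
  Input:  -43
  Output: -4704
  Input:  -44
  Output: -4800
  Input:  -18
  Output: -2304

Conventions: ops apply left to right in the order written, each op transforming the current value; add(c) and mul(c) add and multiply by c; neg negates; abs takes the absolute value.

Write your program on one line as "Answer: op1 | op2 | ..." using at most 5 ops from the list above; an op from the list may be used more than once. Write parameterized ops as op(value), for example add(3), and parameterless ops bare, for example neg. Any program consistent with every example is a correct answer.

add(-6) | abs | mul(-6) | mul(-8) | mul(-2)

Check, running the answer program on each example:
  -29 -> -35 -> 35 -> -210 -> 1680 -> -3360
  -43 -> -49 -> 49 -> -294 -> 2352 -> -4704
  -44 -> -50 -> 50 -> -300 -> 2400 -> -4800
  -18 -> -24 -> 24 -> -144 -> 1152 -> -2304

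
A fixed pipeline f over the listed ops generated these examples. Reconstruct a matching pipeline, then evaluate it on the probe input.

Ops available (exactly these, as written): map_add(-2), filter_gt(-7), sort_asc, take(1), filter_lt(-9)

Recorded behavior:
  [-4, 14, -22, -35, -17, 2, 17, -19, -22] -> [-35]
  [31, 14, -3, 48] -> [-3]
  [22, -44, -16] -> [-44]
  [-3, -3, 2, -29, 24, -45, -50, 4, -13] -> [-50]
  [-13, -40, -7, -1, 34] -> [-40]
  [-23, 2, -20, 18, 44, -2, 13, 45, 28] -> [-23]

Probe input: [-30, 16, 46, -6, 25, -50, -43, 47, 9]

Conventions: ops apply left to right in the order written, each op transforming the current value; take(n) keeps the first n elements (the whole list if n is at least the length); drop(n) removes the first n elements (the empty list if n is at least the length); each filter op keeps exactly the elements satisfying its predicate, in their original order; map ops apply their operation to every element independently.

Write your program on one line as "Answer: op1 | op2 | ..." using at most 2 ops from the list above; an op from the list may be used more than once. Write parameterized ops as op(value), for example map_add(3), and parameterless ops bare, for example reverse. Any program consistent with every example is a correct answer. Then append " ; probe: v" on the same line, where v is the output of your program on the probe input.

sort_asc | take(1) ; probe: [-50]

Check, running the answer program on each example:
  [-4, 14, -22, -35, -17, 2, 17, -19, -22] -> [-35, -22, -22, -19, -17, -4, 2, 14, 17] -> [-35]
  [31, 14, -3, 48] -> [-3, 14, 31, 48] -> [-3]
  [22, -44, -16] -> [-44, -16, 22] -> [-44]
  [-3, -3, 2, -29, 24, -45, -50, 4, -13] -> [-50, -45, -29, -13, -3, -3, 2, 4, 24] -> [-50]
  [-13, -40, -7, -1, 34] -> [-40, -13, -7, -1, 34] -> [-40]
  [-23, 2, -20, 18, 44, -2, 13, 45, 28] -> [-23, -20, -2, 2, 13, 18, 28, 44, 45] -> [-23]
  probe: [-30, 16, 46, -6, 25, -50, -43, 47, 9] -> [-50, -43, -30, -6, 9, 16, 25, 46, 47] -> [-50]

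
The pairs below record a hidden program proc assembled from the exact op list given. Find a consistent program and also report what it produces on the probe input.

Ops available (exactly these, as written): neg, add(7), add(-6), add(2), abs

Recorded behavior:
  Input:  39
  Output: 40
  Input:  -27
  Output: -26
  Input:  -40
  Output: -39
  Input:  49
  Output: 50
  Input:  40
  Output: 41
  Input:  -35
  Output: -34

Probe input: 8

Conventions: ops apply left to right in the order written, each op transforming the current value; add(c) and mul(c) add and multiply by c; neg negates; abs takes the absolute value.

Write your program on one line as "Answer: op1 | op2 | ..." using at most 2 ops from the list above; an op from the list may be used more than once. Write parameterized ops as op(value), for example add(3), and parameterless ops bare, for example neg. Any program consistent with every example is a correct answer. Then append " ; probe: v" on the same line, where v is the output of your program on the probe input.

add(-6) | add(7) ; probe: 9

Check, running the answer program on each example:
  39 -> 33 -> 40
  -27 -> -33 -> -26
  -40 -> -46 -> -39
  49 -> 43 -> 50
  40 -> 34 -> 41
  -35 -> -41 -> -34
  probe: 8 -> 2 -> 9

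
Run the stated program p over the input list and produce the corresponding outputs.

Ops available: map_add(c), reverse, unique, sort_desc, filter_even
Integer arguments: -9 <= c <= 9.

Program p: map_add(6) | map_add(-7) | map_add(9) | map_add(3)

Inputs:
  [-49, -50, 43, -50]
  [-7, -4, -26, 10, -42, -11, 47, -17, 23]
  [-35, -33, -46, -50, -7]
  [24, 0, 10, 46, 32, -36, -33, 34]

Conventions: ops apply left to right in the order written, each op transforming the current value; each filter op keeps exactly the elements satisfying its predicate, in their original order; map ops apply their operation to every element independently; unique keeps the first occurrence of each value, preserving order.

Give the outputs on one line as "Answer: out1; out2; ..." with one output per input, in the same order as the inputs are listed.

Execution, op by op:
  [-49, -50, 43, -50] -> [-43, -44, 49, -44] -> [-50, -51, 42, -51] -> [-41, -42, 51, -42] -> [-38, -39, 54, -39]
  [-7, -4, -26, 10, -42, -11, 47, -17, 23] -> [-1, 2, -20, 16, -36, -5, 53, -11, 29] -> [-8, -5, -27, 9, -43, -12, 46, -18, 22] -> [1, 4, -18, 18, -34, -3, 55, -9, 31] -> [4, 7, -15, 21, -31, 0, 58, -6, 34]
  [-35, -33, -46, -50, -7] -> [-29, -27, -40, -44, -1] -> [-36, -34, -47, -51, -8] -> [-27, -25, -38, -42, 1] -> [-24, -22, -35, -39, 4]
  [24, 0, 10, 46, 32, -36, -33, 34] -> [30, 6, 16, 52, 38, -30, -27, 40] -> [23, -1, 9, 45, 31, -37, -34, 33] -> [32, 8, 18, 54, 40, -28, -25, 42] -> [35, 11, 21, 57, 43, -25, -22, 45]

[-38, -39, 54, -39]; [4, 7, -15, 21, -31, 0, 58, -6, 34]; [-24, -22, -35, -39, 4]; [35, 11, 21, 57, 43, -25, -22, 45]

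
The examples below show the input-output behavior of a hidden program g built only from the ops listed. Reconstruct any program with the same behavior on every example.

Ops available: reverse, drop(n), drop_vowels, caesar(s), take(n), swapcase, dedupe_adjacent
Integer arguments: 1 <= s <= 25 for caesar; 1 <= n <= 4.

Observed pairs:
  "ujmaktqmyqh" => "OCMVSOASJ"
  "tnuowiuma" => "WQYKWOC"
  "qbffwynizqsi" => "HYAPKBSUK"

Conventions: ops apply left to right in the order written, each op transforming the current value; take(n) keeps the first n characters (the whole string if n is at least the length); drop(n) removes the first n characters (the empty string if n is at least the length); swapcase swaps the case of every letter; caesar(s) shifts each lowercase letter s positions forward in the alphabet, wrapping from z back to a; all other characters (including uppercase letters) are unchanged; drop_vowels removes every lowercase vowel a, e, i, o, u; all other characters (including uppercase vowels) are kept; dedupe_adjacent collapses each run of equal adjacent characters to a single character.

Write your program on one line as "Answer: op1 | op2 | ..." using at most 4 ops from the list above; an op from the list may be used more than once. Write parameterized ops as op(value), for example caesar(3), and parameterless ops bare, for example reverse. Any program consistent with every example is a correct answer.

caesar(2) | swapcase | dedupe_adjacent | drop(2)

Check, running the answer program on each example:
  "ujmaktqmyqh" -> "wlocmvsoasj" -> "WLOCMVSOASJ" -> "WLOCMVSOASJ" -> "OCMVSOASJ"
  "tnuowiuma" -> "vpwqykwoc" -> "VPWQYKWOC" -> "VPWQYKWOC" -> "WQYKWOC"
  "qbffwynizqsi" -> "sdhhyapkbsuk" -> "SDHHYAPKBSUK" -> "SDHYAPKBSUK" -> "HYAPKBSUK"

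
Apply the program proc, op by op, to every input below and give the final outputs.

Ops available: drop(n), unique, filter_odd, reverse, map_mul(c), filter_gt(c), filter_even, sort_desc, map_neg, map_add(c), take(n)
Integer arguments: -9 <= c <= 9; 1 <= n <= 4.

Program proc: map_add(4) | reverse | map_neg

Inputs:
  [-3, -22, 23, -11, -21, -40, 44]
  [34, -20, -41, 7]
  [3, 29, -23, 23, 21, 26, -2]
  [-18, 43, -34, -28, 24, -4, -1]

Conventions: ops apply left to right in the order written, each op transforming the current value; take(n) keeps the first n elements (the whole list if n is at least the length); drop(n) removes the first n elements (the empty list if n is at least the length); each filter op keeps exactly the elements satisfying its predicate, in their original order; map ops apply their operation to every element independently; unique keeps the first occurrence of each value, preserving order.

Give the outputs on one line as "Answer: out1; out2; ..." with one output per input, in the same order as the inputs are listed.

Execution, op by op:
  [-3, -22, 23, -11, -21, -40, 44] -> [1, -18, 27, -7, -17, -36, 48] -> [48, -36, -17, -7, 27, -18, 1] -> [-48, 36, 17, 7, -27, 18, -1]
  [34, -20, -41, 7] -> [38, -16, -37, 11] -> [11, -37, -16, 38] -> [-11, 37, 16, -38]
  [3, 29, -23, 23, 21, 26, -2] -> [7, 33, -19, 27, 25, 30, 2] -> [2, 30, 25, 27, -19, 33, 7] -> [-2, -30, -25, -27, 19, -33, -7]
  [-18, 43, -34, -28, 24, -4, -1] -> [-14, 47, -30, -24, 28, 0, 3] -> [3, 0, 28, -24, -30, 47, -14] -> [-3, 0, -28, 24, 30, -47, 14]

[-48, 36, 17, 7, -27, 18, -1]; [-11, 37, 16, -38]; [-2, -30, -25, -27, 19, -33, -7]; [-3, 0, -28, 24, 30, -47, 14]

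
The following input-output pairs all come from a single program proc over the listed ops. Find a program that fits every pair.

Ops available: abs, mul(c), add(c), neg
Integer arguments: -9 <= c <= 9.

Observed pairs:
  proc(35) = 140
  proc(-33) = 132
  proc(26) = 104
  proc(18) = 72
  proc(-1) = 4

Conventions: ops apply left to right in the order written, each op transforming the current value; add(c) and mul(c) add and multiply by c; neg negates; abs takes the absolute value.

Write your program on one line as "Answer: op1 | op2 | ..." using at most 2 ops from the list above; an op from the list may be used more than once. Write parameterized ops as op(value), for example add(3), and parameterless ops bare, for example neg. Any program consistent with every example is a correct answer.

abs | mul(4)

Check, running the answer program on each example:
  35 -> 35 -> 140
  -33 -> 33 -> 132
  26 -> 26 -> 104
  18 -> 18 -> 72
  -1 -> 1 -> 4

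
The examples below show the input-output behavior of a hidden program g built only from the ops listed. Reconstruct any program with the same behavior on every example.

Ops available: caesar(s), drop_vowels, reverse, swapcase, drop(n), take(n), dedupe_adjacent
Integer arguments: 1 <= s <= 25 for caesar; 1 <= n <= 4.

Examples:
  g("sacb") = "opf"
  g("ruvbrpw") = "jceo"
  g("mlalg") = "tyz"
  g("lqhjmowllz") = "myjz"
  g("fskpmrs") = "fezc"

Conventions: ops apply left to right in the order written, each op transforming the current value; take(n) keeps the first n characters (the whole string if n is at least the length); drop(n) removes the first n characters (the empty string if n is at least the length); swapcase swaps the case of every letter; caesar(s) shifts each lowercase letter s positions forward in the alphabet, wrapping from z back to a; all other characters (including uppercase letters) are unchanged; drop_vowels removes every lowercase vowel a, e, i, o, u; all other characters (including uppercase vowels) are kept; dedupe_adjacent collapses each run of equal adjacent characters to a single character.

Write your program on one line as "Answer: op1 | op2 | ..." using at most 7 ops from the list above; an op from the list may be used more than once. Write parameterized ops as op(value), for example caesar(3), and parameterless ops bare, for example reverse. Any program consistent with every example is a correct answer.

reverse | drop_vowels | dedupe_adjacent | take(4) | caesar(10) | caesar(3)

Check, running the answer program on each example:
  "sacb" -> "bcas" -> "bcs" -> "bcs" -> "bcs" -> "lmc" -> "opf"
  "ruvbrpw" -> "wprbvur" -> "wprbvr" -> "wprbvr" -> "wprb" -> "gzbl" -> "jceo"
  "mlalg" -> "glalm" -> "gllm" -> "glm" -> "glm" -> "qvw" -> "tyz"
  "lqhjmowllz" -> "zllwomjhql" -> "zllwmjhql" -> "zlwmjhql" -> "zlwm" -> "jvgw" -> "myjz"
  "fskpmrs" -> "srmpksf" -> "srmpksf" -> "srmpksf" -> "srmp" -> "cbwz" -> "fezc"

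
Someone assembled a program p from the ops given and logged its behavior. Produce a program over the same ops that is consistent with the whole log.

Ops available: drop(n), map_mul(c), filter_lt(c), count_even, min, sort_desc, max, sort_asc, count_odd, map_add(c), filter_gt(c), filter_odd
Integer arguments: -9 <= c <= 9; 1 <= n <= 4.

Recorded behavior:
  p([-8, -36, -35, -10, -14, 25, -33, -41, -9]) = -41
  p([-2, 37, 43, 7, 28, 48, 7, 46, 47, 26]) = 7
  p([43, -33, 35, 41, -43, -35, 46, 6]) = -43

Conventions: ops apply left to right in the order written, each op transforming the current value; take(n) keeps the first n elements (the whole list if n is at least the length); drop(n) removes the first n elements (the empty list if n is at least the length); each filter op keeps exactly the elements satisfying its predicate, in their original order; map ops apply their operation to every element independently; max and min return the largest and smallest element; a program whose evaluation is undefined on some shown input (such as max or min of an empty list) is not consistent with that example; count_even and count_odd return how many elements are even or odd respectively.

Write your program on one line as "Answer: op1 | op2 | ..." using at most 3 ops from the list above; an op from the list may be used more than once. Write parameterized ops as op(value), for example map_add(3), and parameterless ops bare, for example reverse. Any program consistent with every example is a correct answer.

sort_desc | filter_odd | min

Check, running the answer program on each example:
  [-8, -36, -35, -10, -14, 25, -33, -41, -9] -> [25, -8, -9, -10, -14, -33, -35, -36, -41] -> [25, -9, -33, -35, -41] -> -41
  [-2, 37, 43, 7, 28, 48, 7, 46, 47, 26] -> [48, 47, 46, 43, 37, 28, 26, 7, 7, -2] -> [47, 43, 37, 7, 7] -> 7
  [43, -33, 35, 41, -43, -35, 46, 6] -> [46, 43, 41, 35, 6, -33, -35, -43] -> [43, 41, 35, -33, -35, -43] -> -43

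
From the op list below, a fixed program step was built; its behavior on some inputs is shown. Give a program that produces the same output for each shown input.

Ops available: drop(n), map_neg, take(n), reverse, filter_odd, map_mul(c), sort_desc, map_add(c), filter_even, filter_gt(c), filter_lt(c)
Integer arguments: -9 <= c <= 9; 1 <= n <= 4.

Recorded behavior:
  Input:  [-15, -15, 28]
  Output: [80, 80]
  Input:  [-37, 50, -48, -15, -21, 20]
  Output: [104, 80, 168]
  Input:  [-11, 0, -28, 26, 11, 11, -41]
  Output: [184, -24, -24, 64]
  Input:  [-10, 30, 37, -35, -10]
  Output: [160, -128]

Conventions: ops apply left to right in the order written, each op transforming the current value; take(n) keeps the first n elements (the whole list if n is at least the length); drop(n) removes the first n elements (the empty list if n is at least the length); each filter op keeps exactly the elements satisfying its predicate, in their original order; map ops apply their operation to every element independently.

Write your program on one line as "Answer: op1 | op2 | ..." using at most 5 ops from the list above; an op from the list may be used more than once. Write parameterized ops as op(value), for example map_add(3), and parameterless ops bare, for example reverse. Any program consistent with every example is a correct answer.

map_add(-5) | filter_even | map_mul(-4) | reverse

Check, running the answer program on each example:
  [-15, -15, 28] -> [-20, -20, 23] -> [-20, -20] -> [80, 80] -> [80, 80]
  [-37, 50, -48, -15, -21, 20] -> [-42, 45, -53, -20, -26, 15] -> [-42, -20, -26] -> [168, 80, 104] -> [104, 80, 168]
  [-11, 0, -28, 26, 11, 11, -41] -> [-16, -5, -33, 21, 6, 6, -46] -> [-16, 6, 6, -46] -> [64, -24, -24, 184] -> [184, -24, -24, 64]
  [-10, 30, 37, -35, -10] -> [-15, 25, 32, -40, -15] -> [32, -40] -> [-128, 160] -> [160, -128]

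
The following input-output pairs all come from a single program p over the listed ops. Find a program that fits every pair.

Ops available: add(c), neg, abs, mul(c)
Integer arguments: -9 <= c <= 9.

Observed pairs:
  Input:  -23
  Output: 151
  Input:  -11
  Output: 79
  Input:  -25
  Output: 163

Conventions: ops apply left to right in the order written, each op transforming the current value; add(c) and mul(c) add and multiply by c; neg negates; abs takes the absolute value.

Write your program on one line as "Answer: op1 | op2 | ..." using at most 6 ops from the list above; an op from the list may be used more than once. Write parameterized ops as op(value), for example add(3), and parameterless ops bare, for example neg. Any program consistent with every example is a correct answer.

mul(-6) | add(1) | neg | add(-6) | abs | add(6)

Check, running the answer program on each example:
  -23 -> 138 -> 139 -> -139 -> -145 -> 145 -> 151
  -11 -> 66 -> 67 -> -67 -> -73 -> 73 -> 79
  -25 -> 150 -> 151 -> -151 -> -157 -> 157 -> 163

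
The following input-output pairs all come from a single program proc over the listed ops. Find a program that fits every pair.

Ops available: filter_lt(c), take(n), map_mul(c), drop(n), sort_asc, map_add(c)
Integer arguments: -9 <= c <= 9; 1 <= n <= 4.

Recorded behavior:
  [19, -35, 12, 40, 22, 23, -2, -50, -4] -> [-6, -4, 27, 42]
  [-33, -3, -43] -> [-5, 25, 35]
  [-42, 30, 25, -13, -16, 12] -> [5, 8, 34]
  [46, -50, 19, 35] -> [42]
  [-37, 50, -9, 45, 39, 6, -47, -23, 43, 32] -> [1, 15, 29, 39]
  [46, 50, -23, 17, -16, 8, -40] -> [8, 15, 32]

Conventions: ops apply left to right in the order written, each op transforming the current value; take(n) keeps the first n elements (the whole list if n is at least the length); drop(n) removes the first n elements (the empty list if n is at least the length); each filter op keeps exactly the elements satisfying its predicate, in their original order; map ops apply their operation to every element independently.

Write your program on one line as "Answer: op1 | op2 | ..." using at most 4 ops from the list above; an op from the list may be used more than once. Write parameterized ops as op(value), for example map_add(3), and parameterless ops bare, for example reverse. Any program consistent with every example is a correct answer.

filter_lt(3) | map_mul(-1) | sort_asc | map_add(-8)

Check, running the answer program on each example:
  [19, -35, 12, 40, 22, 23, -2, -50, -4] -> [-35, -2, -50, -4] -> [35, 2, 50, 4] -> [2, 4, 35, 50] -> [-6, -4, 27, 42]
  [-33, -3, -43] -> [-33, -3, -43] -> [33, 3, 43] -> [3, 33, 43] -> [-5, 25, 35]
  [-42, 30, 25, -13, -16, 12] -> [-42, -13, -16] -> [42, 13, 16] -> [13, 16, 42] -> [5, 8, 34]
  [46, -50, 19, 35] -> [-50] -> [50] -> [50] -> [42]
  [-37, 50, -9, 45, 39, 6, -47, -23, 43, 32] -> [-37, -9, -47, -23] -> [37, 9, 47, 23] -> [9, 23, 37, 47] -> [1, 15, 29, 39]
  [46, 50, -23, 17, -16, 8, -40] -> [-23, -16, -40] -> [23, 16, 40] -> [16, 23, 40] -> [8, 15, 32]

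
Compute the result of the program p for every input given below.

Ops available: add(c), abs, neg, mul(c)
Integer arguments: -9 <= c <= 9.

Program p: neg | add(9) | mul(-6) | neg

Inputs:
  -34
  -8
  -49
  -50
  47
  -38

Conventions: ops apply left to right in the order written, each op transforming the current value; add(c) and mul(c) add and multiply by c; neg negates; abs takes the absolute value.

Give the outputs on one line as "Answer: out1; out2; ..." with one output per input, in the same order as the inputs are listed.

258; 102; 348; 354; -228; 282

Execution, op by op:
  -34 -> 34 -> 43 -> -258 -> 258
  -8 -> 8 -> 17 -> -102 -> 102
  -49 -> 49 -> 58 -> -348 -> 348
  -50 -> 50 -> 59 -> -354 -> 354
  47 -> -47 -> -38 -> 228 -> -228
  -38 -> 38 -> 47 -> -282 -> 282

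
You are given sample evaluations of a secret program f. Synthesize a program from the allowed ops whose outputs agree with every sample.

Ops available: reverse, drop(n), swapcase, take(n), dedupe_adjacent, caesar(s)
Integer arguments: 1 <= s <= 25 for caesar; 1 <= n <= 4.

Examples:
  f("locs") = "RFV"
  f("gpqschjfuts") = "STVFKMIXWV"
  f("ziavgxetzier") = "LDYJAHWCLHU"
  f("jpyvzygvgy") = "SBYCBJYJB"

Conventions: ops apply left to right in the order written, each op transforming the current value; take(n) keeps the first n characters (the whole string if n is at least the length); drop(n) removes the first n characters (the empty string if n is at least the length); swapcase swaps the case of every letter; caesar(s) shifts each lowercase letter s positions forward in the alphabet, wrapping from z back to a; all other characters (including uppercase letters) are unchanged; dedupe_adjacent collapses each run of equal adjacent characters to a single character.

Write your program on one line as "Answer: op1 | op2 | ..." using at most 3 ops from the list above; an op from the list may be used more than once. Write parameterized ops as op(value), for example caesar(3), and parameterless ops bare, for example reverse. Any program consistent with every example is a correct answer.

caesar(3) | swapcase | drop(1)

Check, running the answer program on each example:
  "locs" -> "orfv" -> "ORFV" -> "RFV"
  "gpqschjfuts" -> "jstvfkmixwv" -> "JSTVFKMIXWV" -> "STVFKMIXWV"
  "ziavgxetzier" -> "cldyjahwclhu" -> "CLDYJAHWCLHU" -> "LDYJAHWCLHU"
  "jpyvzygvgy" -> "msbycbjyjb" -> "MSBYCBJYJB" -> "SBYCBJYJB"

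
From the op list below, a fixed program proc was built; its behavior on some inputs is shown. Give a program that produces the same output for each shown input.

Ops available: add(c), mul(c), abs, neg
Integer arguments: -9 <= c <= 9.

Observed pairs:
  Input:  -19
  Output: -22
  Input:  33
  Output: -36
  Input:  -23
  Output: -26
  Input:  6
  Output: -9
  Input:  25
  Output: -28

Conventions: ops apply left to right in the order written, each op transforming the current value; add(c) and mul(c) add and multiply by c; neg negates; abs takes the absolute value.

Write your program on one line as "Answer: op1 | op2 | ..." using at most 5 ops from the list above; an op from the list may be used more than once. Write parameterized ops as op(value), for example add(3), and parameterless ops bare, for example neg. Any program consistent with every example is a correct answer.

abs | add(7) | neg | add(8) | add(-4)

Check, running the answer program on each example:
  -19 -> 19 -> 26 -> -26 -> -18 -> -22
  33 -> 33 -> 40 -> -40 -> -32 -> -36
  -23 -> 23 -> 30 -> -30 -> -22 -> -26
  6 -> 6 -> 13 -> -13 -> -5 -> -9
  25 -> 25 -> 32 -> -32 -> -24 -> -28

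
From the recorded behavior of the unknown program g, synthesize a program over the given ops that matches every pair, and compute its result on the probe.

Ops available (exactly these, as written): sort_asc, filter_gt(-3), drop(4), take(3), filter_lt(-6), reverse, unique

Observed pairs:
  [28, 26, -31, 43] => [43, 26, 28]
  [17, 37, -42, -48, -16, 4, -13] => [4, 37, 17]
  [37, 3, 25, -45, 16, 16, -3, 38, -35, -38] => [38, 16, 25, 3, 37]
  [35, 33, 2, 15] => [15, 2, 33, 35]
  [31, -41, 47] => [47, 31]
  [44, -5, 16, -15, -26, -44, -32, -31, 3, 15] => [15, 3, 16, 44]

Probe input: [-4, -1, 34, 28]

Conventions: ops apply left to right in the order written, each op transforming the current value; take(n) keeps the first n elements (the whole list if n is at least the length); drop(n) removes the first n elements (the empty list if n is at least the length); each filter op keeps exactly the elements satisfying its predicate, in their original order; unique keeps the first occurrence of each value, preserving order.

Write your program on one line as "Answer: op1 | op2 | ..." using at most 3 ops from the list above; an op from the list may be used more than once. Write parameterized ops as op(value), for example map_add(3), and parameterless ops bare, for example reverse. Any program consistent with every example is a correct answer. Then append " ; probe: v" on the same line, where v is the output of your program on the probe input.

reverse | unique | filter_gt(-3) ; probe: [28, 34, -1]

Check, running the answer program on each example:
  [28, 26, -31, 43] -> [43, -31, 26, 28] -> [43, -31, 26, 28] -> [43, 26, 28]
  [17, 37, -42, -48, -16, 4, -13] -> [-13, 4, -16, -48, -42, 37, 17] -> [-13, 4, -16, -48, -42, 37, 17] -> [4, 37, 17]
  [37, 3, 25, -45, 16, 16, -3, 38, -35, -38] -> [-38, -35, 38, -3, 16, 16, -45, 25, 3, 37] -> [-38, -35, 38, -3, 16, -45, 25, 3, 37] -> [38, 16, 25, 3, 37]
  [35, 33, 2, 15] -> [15, 2, 33, 35] -> [15, 2, 33, 35] -> [15, 2, 33, 35]
  [31, -41, 47] -> [47, -41, 31] -> [47, -41, 31] -> [47, 31]
  [44, -5, 16, -15, -26, -44, -32, -31, 3, 15] -> [15, 3, -31, -32, -44, -26, -15, 16, -5, 44] -> [15, 3, -31, -32, -44, -26, -15, 16, -5, 44] -> [15, 3, 16, 44]
  probe: [-4, -1, 34, 28] -> [28, 34, -1, -4] -> [28, 34, -1, -4] -> [28, 34, -1]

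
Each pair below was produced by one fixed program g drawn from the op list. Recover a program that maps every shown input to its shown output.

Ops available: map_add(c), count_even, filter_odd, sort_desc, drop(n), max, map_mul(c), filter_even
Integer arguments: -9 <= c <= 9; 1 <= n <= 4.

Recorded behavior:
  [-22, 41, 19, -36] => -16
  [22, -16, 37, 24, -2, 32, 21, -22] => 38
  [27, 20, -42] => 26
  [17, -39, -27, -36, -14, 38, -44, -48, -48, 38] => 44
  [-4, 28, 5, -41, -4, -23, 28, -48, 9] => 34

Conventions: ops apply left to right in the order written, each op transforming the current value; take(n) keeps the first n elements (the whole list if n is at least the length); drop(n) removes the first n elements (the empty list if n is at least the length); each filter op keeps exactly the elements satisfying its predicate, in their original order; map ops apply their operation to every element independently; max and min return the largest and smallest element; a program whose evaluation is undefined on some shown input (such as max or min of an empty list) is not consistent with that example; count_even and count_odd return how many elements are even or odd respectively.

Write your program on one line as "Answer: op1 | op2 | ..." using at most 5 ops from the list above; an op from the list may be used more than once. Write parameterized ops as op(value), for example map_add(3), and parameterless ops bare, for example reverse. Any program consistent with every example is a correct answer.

filter_even | map_add(-2) | map_add(8) | max

Check, running the answer program on each example:
  [-22, 41, 19, -36] -> [-22, -36] -> [-24, -38] -> [-16, -30] -> -16
  [22, -16, 37, 24, -2, 32, 21, -22] -> [22, -16, 24, -2, 32, -22] -> [20, -18, 22, -4, 30, -24] -> [28, -10, 30, 4, 38, -16] -> 38
  [27, 20, -42] -> [20, -42] -> [18, -44] -> [26, -36] -> 26
  [17, -39, -27, -36, -14, 38, -44, -48, -48, 38] -> [-36, -14, 38, -44, -48, -48, 38] -> [-38, -16, 36, -46, -50, -50, 36] -> [-30, -8, 44, -38, -42, -42, 44] -> 44
  [-4, 28, 5, -41, -4, -23, 28, -48, 9] -> [-4, 28, -4, 28, -48] -> [-6, 26, -6, 26, -50] -> [2, 34, 2, 34, -42] -> 34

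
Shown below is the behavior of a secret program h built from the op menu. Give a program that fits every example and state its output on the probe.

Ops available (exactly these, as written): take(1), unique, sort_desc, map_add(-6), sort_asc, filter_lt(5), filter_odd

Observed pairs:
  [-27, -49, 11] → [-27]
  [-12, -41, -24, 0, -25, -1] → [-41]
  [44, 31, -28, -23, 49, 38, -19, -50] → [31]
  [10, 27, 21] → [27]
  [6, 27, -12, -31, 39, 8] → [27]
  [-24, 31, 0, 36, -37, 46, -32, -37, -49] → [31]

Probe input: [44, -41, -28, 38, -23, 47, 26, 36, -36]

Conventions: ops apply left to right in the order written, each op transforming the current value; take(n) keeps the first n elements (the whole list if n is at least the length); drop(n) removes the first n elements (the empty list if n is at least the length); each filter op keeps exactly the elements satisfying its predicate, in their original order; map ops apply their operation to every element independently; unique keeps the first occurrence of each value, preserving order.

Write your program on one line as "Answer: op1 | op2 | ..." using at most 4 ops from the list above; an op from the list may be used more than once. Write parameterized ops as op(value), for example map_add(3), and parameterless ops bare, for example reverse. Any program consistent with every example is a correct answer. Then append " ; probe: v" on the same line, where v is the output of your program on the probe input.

filter_odd | unique | take(1) ; probe: [-41]

Check, running the answer program on each example:
  [-27, -49, 11] -> [-27, -49, 11] -> [-27, -49, 11] -> [-27]
  [-12, -41, -24, 0, -25, -1] -> [-41, -25, -1] -> [-41, -25, -1] -> [-41]
  [44, 31, -28, -23, 49, 38, -19, -50] -> [31, -23, 49, -19] -> [31, -23, 49, -19] -> [31]
  [10, 27, 21] -> [27, 21] -> [27, 21] -> [27]
  [6, 27, -12, -31, 39, 8] -> [27, -31, 39] -> [27, -31, 39] -> [27]
  [-24, 31, 0, 36, -37, 46, -32, -37, -49] -> [31, -37, -37, -49] -> [31, -37, -49] -> [31]
  probe: [44, -41, -28, 38, -23, 47, 26, 36, -36] -> [-41, -23, 47] -> [-41, -23, 47] -> [-41]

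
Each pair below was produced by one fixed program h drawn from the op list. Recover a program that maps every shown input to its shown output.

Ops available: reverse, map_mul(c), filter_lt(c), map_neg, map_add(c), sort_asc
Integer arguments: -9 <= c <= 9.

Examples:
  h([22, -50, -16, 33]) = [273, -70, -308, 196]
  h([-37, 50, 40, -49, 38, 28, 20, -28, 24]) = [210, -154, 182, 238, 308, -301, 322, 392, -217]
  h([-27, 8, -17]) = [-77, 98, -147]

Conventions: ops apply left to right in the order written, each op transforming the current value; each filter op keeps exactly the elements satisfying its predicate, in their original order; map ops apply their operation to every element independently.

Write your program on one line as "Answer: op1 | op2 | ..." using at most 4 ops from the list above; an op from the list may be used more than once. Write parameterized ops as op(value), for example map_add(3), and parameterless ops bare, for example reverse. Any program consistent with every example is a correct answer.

reverse | map_add(5) | map_add(1) | map_mul(7)

Check, running the answer program on each example:
  [22, -50, -16, 33] -> [33, -16, -50, 22] -> [38, -11, -45, 27] -> [39, -10, -44, 28] -> [273, -70, -308, 196]
  [-37, 50, 40, -49, 38, 28, 20, -28, 24] -> [24, -28, 20, 28, 38, -49, 40, 50, -37] -> [29, -23, 25, 33, 43, -44, 45, 55, -32] -> [30, -22, 26, 34, 44, -43, 46, 56, -31] -> [210, -154, 182, 238, 308, -301, 322, 392, -217]
  [-27, 8, -17] -> [-17, 8, -27] -> [-12, 13, -22] -> [-11, 14, -21] -> [-77, 98, -147]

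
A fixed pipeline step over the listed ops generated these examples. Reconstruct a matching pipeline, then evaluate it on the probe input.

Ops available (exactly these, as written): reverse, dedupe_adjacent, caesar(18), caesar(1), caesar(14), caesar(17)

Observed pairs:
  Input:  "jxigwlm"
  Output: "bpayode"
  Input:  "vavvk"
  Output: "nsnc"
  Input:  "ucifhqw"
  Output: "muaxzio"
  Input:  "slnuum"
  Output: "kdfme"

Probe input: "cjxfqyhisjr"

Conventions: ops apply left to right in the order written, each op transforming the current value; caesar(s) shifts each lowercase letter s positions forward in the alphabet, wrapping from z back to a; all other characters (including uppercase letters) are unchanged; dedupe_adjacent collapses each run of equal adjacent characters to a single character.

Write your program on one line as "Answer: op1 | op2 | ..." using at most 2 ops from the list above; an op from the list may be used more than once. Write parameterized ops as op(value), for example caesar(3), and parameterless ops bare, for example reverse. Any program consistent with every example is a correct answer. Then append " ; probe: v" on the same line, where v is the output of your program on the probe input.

caesar(18) | dedupe_adjacent ; probe: "ubpxiqzakbj"

Check, running the answer program on each example:
  "jxigwlm" -> "bpayode" -> "bpayode"
  "vavvk" -> "nsnnc" -> "nsnc"
  "ucifhqw" -> "muaxzio" -> "muaxzio"
  "slnuum" -> "kdfmme" -> "kdfme"
  probe: "cjxfqyhisjr" -> "ubpxiqzakbj" -> "ubpxiqzakbj"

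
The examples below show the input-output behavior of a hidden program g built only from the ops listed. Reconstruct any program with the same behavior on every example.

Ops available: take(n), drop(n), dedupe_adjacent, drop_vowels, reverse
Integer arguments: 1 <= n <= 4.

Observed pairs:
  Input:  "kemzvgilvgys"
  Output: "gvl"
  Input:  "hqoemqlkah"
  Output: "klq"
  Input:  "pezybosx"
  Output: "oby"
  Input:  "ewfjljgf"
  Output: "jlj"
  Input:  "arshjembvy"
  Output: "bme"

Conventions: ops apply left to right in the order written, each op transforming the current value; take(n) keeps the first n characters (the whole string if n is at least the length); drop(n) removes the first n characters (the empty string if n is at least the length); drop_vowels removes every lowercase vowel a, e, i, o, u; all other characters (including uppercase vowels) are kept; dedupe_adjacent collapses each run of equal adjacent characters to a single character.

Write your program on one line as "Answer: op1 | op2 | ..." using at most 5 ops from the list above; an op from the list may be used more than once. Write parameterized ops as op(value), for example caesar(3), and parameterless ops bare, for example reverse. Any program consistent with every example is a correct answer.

drop(1) | reverse | drop(2) | take(3)

Check, running the answer program on each example:
  "kemzvgilvgys" -> "emzvgilvgys" -> "sygvligvzme" -> "gvligvzme" -> "gvl"
  "hqoemqlkah" -> "qoemqlkah" -> "haklqmeoq" -> "klqmeoq" -> "klq"
  "pezybosx" -> "ezybosx" -> "xsobyze" -> "obyze" -> "oby"
  "ewfjljgf" -> "wfjljgf" -> "fgjljfw" -> "jljfw" -> "jlj"
  "arshjembvy" -> "rshjembvy" -> "yvbmejhsr" -> "bmejhsr" -> "bme"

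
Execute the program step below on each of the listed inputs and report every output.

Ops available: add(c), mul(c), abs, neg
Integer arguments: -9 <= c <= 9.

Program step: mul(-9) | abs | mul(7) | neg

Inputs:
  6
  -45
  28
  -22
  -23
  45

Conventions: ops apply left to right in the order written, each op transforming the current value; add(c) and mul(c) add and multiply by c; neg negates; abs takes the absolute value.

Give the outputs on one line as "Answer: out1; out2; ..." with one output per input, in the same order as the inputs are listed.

-378; -2835; -1764; -1386; -1449; -2835

Execution, op by op:
  6 -> -54 -> 54 -> 378 -> -378
  -45 -> 405 -> 405 -> 2835 -> -2835
  28 -> -252 -> 252 -> 1764 -> -1764
  -22 -> 198 -> 198 -> 1386 -> -1386
  -23 -> 207 -> 207 -> 1449 -> -1449
  45 -> -405 -> 405 -> 2835 -> -2835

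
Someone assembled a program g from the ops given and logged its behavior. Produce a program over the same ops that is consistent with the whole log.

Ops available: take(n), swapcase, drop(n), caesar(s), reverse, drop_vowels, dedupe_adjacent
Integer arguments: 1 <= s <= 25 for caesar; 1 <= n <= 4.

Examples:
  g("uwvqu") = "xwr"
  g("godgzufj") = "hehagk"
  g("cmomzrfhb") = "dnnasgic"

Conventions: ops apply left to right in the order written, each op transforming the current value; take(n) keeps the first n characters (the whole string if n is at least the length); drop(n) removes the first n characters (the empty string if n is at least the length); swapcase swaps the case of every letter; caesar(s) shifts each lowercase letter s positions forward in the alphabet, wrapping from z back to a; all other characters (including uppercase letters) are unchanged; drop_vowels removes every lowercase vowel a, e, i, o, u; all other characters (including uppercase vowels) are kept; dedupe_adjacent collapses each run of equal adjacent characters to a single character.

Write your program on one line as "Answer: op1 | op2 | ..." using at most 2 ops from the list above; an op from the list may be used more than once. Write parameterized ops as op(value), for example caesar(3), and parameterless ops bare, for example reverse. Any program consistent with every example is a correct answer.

drop_vowels | caesar(1)

Check, running the answer program on each example:
  "uwvqu" -> "wvq" -> "xwr"
  "godgzufj" -> "gdgzfj" -> "hehagk"
  "cmomzrfhb" -> "cmmzrfhb" -> "dnnasgic"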